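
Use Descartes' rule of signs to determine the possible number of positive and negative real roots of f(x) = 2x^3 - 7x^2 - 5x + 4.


Descartes' rule of signs:

For positive roots, count sign changes in f(x) = 2x^3 - 7x^2 - 5x + 4:
Signs of coefficients: +, -, -, +
Number of sign changes: 2
Possible positive real roots: 2, 0

For negative roots, examine f(-x) = -2x^3 - 7x^2 + 5x + 4:
Signs of coefficients: -, -, +, +
Number of sign changes: 1
Possible negative real roots: 1

Positive roots: 2 or 0; Negative roots: 1


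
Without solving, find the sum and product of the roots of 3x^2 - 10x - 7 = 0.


By Vieta's formulas for ax^2 + bx + c = 0:
  Sum of roots = -b/a
  Product of roots = c/a

Here a = 3, b = -10, c = -7
Sum = -(-10)/3 = 10/3
Product = -7/3 = -7/3

Sum = 10/3, Product = -7/3


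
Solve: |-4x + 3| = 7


An absolute value equation |expr| = 7 gives two cases:
Case 1: -4x + 3 = 7
  -4x = 4, so x = -1
Case 2: -4x + 3 = -7
  -4x = -10, so x = 5/2

x = -1, x = 5/2


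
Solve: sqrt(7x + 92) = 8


Square both sides: 7x + 92 = 8^2 = 64
7x = 64 - 92 = -28
x = -4
Check: sqrt(7*(-4) + 92) = sqrt(64) = 8 ✓

x = -4


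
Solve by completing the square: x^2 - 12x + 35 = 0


Start: x^2 - 12x + 35 = 0
Move constant: x^2 - 12x = -35
Half of -12 is -6, squared is 36
Add 36 to both sides: x^2 - 12x + 36 = 1
(x - 6)^2 = 1
x - 6 = ±1
x = 6 + 1 = 7 or x = 6 - 1 = 5

x = 5, x = 7


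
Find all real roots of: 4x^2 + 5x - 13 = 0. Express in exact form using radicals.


Using the quadratic formula: x = (-b ± sqrt(b^2 - 4ac)) / (2a)
Here a = 4, b = 5, c = -13
Discriminant = b^2 - 4ac = 5^2 - 4(4)(-13) = 25 + 208 = 233
Since discriminant = 233 > 0, there are two real roots.
x = (-5 ± sqrt(233)) / 8
Numerically: x ≈ 1.2830 or x ≈ -2.5330

x = (-5 + sqrt(233)) / 8 or x = (-5 - sqrt(233)) / 8


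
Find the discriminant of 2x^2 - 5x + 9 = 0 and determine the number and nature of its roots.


For ax^2 + bx + c = 0, discriminant D = b^2 - 4ac
Here a = 2, b = -5, c = 9
D = (-5)^2 - 4(2)(9) = 25 - 72 = -47

D = -47 < 0
The equation has no real roots (2 complex conjugate roots).

Discriminant = -47, no real roots (2 complex conjugate roots)


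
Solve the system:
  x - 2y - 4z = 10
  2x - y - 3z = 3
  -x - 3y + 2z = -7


Using Cramer's rule. Expand each determinant along the first row.
D  = 1*[(-1)*2 - (-3)*(-3)] - (-2)*[2*2 - (-3)*(-1)] + (-4)*[2*(-3) - (-1)*(-1)]
  = 1*(-11) - (-2)*(1) + (-4)*(-7) = 19
Dx = 10*[(-1)*2 - (-3)*(-3)] - (-2)*[3*2 - (-3)*(-7)] + (-4)*[3*(-3) - (-1)*(-7)]
  = 10*(-11) - (-2)*(-15) + (-4)*(-16) = -76
Dy = 1*[3*2 - (-3)*(-7)] - 10*[2*2 - (-3)*(-1)] + (-4)*[2*(-7) - 3*(-1)]
  = 1*(-15) - 10*(1) + (-4)*(-11) = 19
Dz = 1*[(-1)*(-7) - 3*(-3)] - (-2)*[2*(-7) - 3*(-1)] + 10*[2*(-3) - (-1)*(-1)]
  = 1*(16) - (-2)*(-11) + 10*(-7) = -76
x = Dx/D = -76/19 = -4, y = Dy/D = 19/19 = 1, z = Dz/D = -76/19 = -4
Check eq1: (1)(-4) + (-2)(1) + (-4)(-4) = 10 = 10 ✓
Check eq2: (2)(-4) + (-1)(1) + (-3)(-4) = 3 = 3 ✓
Check eq3: (-1)(-4) + (-3)(1) + (2)(-4) = -7 = -7 ✓

x = -4, y = 1, z = -4


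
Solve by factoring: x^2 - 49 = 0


We need two numbers that multiply to -49 and add to 0.
Those numbers are 7 and -7 (since 7 * (-7) = -49 and 7 + (-7) = 0).
So x^2 - 49 = (x + 7)(x - 7) = 0
Setting each factor to zero: x = -7 or x = 7

x = -7, x = 7


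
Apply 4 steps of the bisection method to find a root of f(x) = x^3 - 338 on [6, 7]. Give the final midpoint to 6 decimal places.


f(x) = x^3 - 338
f(6) = -122 < 0
f(7) = 5 > 0

Step 1: midpoint = (6.000000 + 7.000000)/2 = 6.500000
  f(6.500000) = -63.375000
  f(mid) < 0, so root is in [6.500000, 7.000000]

Step 2: midpoint = (6.500000 + 7.000000)/2 = 6.750000
  f(6.750000) = -30.453125
  f(mid) < 0, so root is in [6.750000, 7.000000]

Step 3: midpoint = (6.750000 + 7.000000)/2 = 6.875000
  f(6.875000) = -13.048828
  f(mid) < 0, so root is in [6.875000, 7.000000]

Step 4: midpoint = (6.875000 + 7.000000)/2 = 6.937500
  f(6.937500) = -4.105713
  f(mid) < 0, so root is in [6.937500, 7.000000]

midpoint = 6.937500


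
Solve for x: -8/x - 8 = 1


Subtract -8 from both sides: -8/x = 9
Multiply both sides by x: -8 = 9 * x
Divide by 9: x = -8/9

x = -8/9


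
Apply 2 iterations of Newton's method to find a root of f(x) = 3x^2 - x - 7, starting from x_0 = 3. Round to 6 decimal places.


Newton's method: x_(n+1) = x_n - f(x_n)/f'(x_n)
f(x) = 3x^2 - x - 7
f'(x) = 6x - 1

Iteration 1:
  f(3.000000) = 17.000000
  f'(3.000000) = 17.000000
  x_1 = 3.000000 - (17.000000)/(17.000000) = 2.000000

Iteration 2:
  f(2.000000) = 3.000000
  f'(2.000000) = 11.000000
  x_2 = 2.000000 - (3.000000)/(11.000000) = 1.727273

x_2 = 1.727273


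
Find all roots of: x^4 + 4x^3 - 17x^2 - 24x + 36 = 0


Let p(x) = x^4 + 4x^3 - 17x^2 - 24x + 36. By the rational root theorem (leading coefficient 1), any rational root is an integer divisor of 36: try ±1, ±2, ... in turn.
Test x = 1: value = 0 ✓, so (x - 1) is a factor.
Synthetic division by (x - 1): bring down 1; 1(1) + 4 = 5; 5(1) - 17 = -12; (-12)(1) - 24 = -36; (-36)(1) + 36 = 0 → quotient x^3 + 5x^2 - 12x - 36, remainder 0.
Continue with the quotient x^3 + 5x^2 - 12x - 36 (candidates must divide 36; re-test x = 1 first in case it repeats).
Test x = 1: value = -42 ≠ 0.
Test x = -1: value = -20 ≠ 0.
Test x = 2: value = -32 ≠ 0.
Test x = -2: value = 0 ✓, so (x + 2) is a factor.
Synthetic division by (x + 2): bring down 1; 1(-2) + 5 = 3; 3(-2) - 12 = -18; (-18)(-2) - 36 = 0 → quotient x^2 + 3x - 18, remainder 0.
Solve the quadratic x^2 + 3x - 18 = 0: discriminant = 3^2 - 4(1)(-18) = 9 + 72 = 81.
sqrt(81) = 9, so x = (-3 ± 9)/2: x = 3 or x = -6.
Collecting all roots found:

x = -6, x = -2, x = 1, x = 3


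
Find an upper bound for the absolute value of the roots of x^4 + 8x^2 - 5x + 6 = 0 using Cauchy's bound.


Cauchy's bound: all roots r satisfy |r| <= 1 + max(|a_i/a_n|) for i = 0,...,n-1
where a_n is the leading coefficient.

Coefficients: [1, 0, 8, -5, 6]
Leading coefficient a_n = 1
Ratios |a_i/a_n|: 0, 8, 5, 6
Maximum ratio: 8
Cauchy's bound: |r| <= 1 + 8 = 9

Upper bound = 9


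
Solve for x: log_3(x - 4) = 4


Convert to exponential form: x - 4 = 3^4 = 81
x = 81 + 4 = 85
Check: log_3(85 - 4) = log_3(81) = log_3(81) = 4 ✓

x = 85


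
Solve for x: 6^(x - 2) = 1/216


Express both sides with the same base.
1/216 = 6^(-3)
Since the bases match, equate exponents: x - 2 = -3
So x = -3 - (-2) = -1

x = -1


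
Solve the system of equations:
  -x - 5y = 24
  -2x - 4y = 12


Using Cramer's rule:
Determinant D = (-1)(-4) - (-2)(-5) = 4 - 10 = -6
Dx = (24)(-4) - (12)(-5) = -96 + 60 = -36
Dy = (-1)(12) - (-2)(24) = -12 + 48 = 36
x = Dx/D = -36/-6 = 6
y = Dy/D = 36/-6 = -6

x = 6, y = -6


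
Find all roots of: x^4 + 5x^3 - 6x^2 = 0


The lowest-degree term is x^2, so x = 0 is a root with multiplicity 2. Factor out x^2:
  x^2 + 5x - 6 = 0
Solve the quadratic x^2 + 5x - 6 = 0: discriminant = 5^2 - 4(1)(-6) = 25 + 24 = 49.
sqrt(49) = 7, so x = (-5 ± 7)/2: x = 1 or x = -6.
Collecting all roots found:

x = -6, x = 0 (multiplicity 2), x = 1


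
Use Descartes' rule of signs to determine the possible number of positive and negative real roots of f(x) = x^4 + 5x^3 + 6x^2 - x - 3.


Descartes' rule of signs:

For positive roots, count sign changes in f(x) = x^4 + 5x^3 + 6x^2 - x - 3:
Signs of coefficients: +, +, +, -, -
Number of sign changes: 1
Possible positive real roots: 1

For negative roots, examine f(-x) = x^4 - 5x^3 + 6x^2 + x - 3:
Signs of coefficients: +, -, +, +, -
Number of sign changes: 3
Possible negative real roots: 3, 1

Positive roots: 1; Negative roots: 3 or 1


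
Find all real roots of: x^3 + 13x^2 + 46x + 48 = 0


Let p(x) = x^3 + 13x^2 + 46x + 48. By the rational root theorem (leading coefficient 1), any rational root is an integer divisor of 48: try ±1, ±2, ... in turn.
Test x = 1: value = 108 ≠ 0.
Test x = -1: value = 14 ≠ 0.
Test x = 2: value = 200 ≠ 0.
Test x = -2: value = 0 ✓, so (x + 2) is a factor.
Synthetic division by (x + 2): bring down 1; 1(-2) + 13 = 11; 11(-2) + 46 = 24; 24(-2) + 48 = 0 → quotient x^2 + 11x + 24, remainder 0.
Solve the quadratic x^2 + 11x + 24 = 0: discriminant = 11^2 - 4(1)(24) = 121 - 96 = 25.
sqrt(25) = 5, so x = (-11 ± 5)/2: x = -3 or x = -8.

x = -8, x = -3, x = -2


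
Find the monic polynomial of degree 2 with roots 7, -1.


A monic polynomial with roots 7, -1 is:
p(x) = (x - 7)(x + 1)
After multiplying by (x - 7): x - 7
After multiplying by (x + 1): x^2 - 6x - 7

x^2 - 6x - 7


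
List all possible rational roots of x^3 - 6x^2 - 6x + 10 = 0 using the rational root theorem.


Rational root theorem: possible roots are ±p/q where:
  p divides the constant term (10): p ∈ {1, 2, 5, 10}
  q divides the leading coefficient (1): q ∈ {1}

All possible rational roots: -10, -5, -2, -1, 1, 2, 5, 10

-10, -5, -2, -1, 1, 2, 5, 10


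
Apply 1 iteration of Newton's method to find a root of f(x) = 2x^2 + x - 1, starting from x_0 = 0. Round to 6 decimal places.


Newton's method: x_(n+1) = x_n - f(x_n)/f'(x_n)
f(x) = 2x^2 + x - 1
f'(x) = 4x + 1

Iteration 1:
  f(0.000000) = -1.000000
  f'(0.000000) = 1.000000
  x_1 = 0.000000 - (-1.000000)/(1.000000) = 1.000000

x_1 = 1.000000


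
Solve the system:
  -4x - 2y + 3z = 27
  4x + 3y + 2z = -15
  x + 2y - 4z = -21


Using Cramer's rule. Expand each determinant along the first row.
D  = (-4)*[3*(-4) - 2*2] - (-2)*[4*(-4) - 2*1] + 3*[4*2 - 3*1]
  = (-4)*(-16) - (-2)*(-18) + 3*(5) = 43
Dx = 27*[3*(-4) - 2*2] - (-2)*[(-15)*(-4) - 2*(-21)] + 3*[(-15)*2 - 3*(-21)]
  = 27*(-16) - (-2)*(102) + 3*(33) = -129
Dy = (-4)*[(-15)*(-4) - 2*(-21)] - 27*[4*(-4) - 2*1] + 3*[4*(-21) - (-15)*1]
  = (-4)*(102) - 27*(-18) + 3*(-69) = -129
Dz = (-4)*[3*(-21) - (-15)*2] - (-2)*[4*(-21) - (-15)*1] + 27*[4*2 - 3*1]
  = (-4)*(-33) - (-2)*(-69) + 27*(5) = 129
x = Dx/D = -129/43 = -3, y = Dy/D = -129/43 = -3, z = Dz/D = 129/43 = 3
Check eq1: (-4)(-3) + (-2)(-3) + (3)(3) = 27 = 27 ✓
Check eq2: (4)(-3) + (3)(-3) + (2)(3) = -15 = -15 ✓
Check eq3: (1)(-3) + (2)(-3) + (-4)(3) = -21 = -21 ✓

x = -3, y = -3, z = 3


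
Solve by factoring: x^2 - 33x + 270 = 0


We need two numbers that multiply to 270 and add to -33.
Those numbers are -18 and -15 (since (-18) * (-15) = 270 and (-18) + (-15) = -33).
So x^2 - 33x + 270 = (x - 18)(x - 15) = 0
Setting each factor to zero: x = 18 or x = 15

x = 15, x = 18


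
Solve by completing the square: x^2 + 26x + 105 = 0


Start: x^2 + 26x + 105 = 0
Move constant: x^2 + 26x = -105
Half of 26 is 13, squared is 169
Add 169 to both sides: x^2 + 26x + 169 = 64
(x + 13)^2 = 64
x + 13 = ±8
x = -13 + 8 = -5 or x = -13 - 8 = -21

x = -21, x = -5


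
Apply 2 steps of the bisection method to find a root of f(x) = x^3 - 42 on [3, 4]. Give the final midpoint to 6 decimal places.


f(x) = x^3 - 42
f(3) = -15 < 0
f(4) = 22 > 0

Step 1: midpoint = (3.000000 + 4.000000)/2 = 3.500000
  f(3.500000) = 0.875000
  f(mid) > 0, so root is in [3.000000, 3.500000]

Step 2: midpoint = (3.000000 + 3.500000)/2 = 3.250000
  f(3.250000) = -7.671875
  f(mid) < 0, so root is in [3.250000, 3.500000]

midpoint = 3.250000


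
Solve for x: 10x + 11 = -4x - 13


Starting with: 10x + 11 = -4x - 13
Move all x terms to left: (10 + 4)x = -13 - 11
Simplify: 14x = -24
Divide both sides by 14: x = -12/7

x = -12/7


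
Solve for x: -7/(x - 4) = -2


Multiply both sides by (x - 4): -7 = -2(x - 4)
Distribute: -7 = -2x + 8
-2x = -7 - 8 = -15
x = 15/2

x = 15/2


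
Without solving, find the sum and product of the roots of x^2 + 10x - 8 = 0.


By Vieta's formulas for ax^2 + bx + c = 0:
  Sum of roots = -b/a
  Product of roots = c/a

Here a = 1, b = 10, c = -8
Sum = -(10)/1 = -10
Product = -8/1 = -8

Sum = -10, Product = -8


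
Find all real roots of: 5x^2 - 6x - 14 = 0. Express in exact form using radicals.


Using the quadratic formula: x = (-b ± sqrt(b^2 - 4ac)) / (2a)
Here a = 5, b = -6, c = -14
Discriminant = b^2 - 4ac = (-6)^2 - 4(5)(-14) = 36 + 280 = 316
Since discriminant = 316 > 0, there are two real roots.
x = (6 ± 2*sqrt(79)) / 10
Simplifying: x = (3 ± sqrt(79)) / 5
Numerically: x ≈ 2.3776 or x ≈ -1.1776

x = (3 + sqrt(79)) / 5 or x = (3 - sqrt(79)) / 5


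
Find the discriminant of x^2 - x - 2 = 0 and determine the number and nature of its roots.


For ax^2 + bx + c = 0, discriminant D = b^2 - 4ac
Here a = 1, b = -1, c = -2
D = (-1)^2 - 4(1)(-2) = 1 + 8 = 9

D = 9 > 0 and is a perfect square (sqrt = 3)
The equation has 2 distinct real rational roots.

Discriminant = 9, 2 distinct real rational roots


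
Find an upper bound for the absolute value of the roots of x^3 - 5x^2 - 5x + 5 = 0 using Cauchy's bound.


Cauchy's bound: all roots r satisfy |r| <= 1 + max(|a_i/a_n|) for i = 0,...,n-1
where a_n is the leading coefficient.

Coefficients: [1, -5, -5, 5]
Leading coefficient a_n = 1
Ratios |a_i/a_n|: 5, 5, 5
Maximum ratio: 5
Cauchy's bound: |r| <= 1 + 5 = 6

Upper bound = 6


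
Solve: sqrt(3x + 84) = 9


Square both sides: 3x + 84 = 9^2 = 81
3x = 81 - 84 = -3
x = -1
Check: sqrt(3*(-1) + 84) = sqrt(81) = 9 ✓

x = -1


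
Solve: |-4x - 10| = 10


An absolute value equation |expr| = 10 gives two cases:
Case 1: -4x - 10 = 10
  -4x = 20, so x = -5
Case 2: -4x - 10 = -10
  -4x = 0, so x = 0

x = -5, x = 0


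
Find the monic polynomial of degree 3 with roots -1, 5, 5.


A monic polynomial with roots -1, 5, 5 is:
p(x) = (x + 1)(x - 5)(x - 5)
After multiplying by (x + 1): x + 1
After multiplying by (x - 5): x^2 - 4x - 5
After multiplying by (x - 5): x^3 - 9x^2 + 15x + 25

x^3 - 9x^2 + 15x + 25


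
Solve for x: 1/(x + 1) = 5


Multiply both sides by (x + 1): 1 = 5(x + 1)
Distribute: 1 = 5x + 5
5x = 1 - 5 = -4
x = -4/5

x = -4/5


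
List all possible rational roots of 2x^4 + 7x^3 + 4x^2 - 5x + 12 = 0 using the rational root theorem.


Rational root theorem: possible roots are ±p/q where:
  p divides the constant term (12): p ∈ {1, 2, 3, 4, 6, 12}
  q divides the leading coefficient (2): q ∈ {1, 2}

All possible rational roots: -12, -6, -4, -3, -2, -3/2, -1, -1/2, 1/2, 1, 3/2, 2, 3, 4, 6, 12

-12, -6, -4, -3, -2, -3/2, -1, -1/2, 1/2, 1, 3/2, 2, 3, 4, 6, 12


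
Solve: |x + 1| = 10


An absolute value equation |expr| = 10 gives two cases:
Case 1: x + 1 = 10
  x = 9, so x = 9
Case 2: x + 1 = -10
  x = -11, so x = -11

x = -11, x = 9


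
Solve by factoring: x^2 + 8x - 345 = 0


We need two numbers that multiply to -345 and add to 8.
Those numbers are 23 and -15 (since 23 * (-15) = -345 and 23 + (-15) = 8).
So x^2 + 8x - 345 = (x + 23)(x - 15) = 0
Setting each factor to zero: x = -23 or x = 15

x = -23, x = 15


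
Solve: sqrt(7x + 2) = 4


Square both sides: 7x + 2 = 4^2 = 16
7x = 16 - 2 = 14
x = 2
Check: sqrt(7*2 + 2) = sqrt(16) = 4 ✓

x = 2


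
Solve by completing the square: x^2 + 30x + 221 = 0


Start: x^2 + 30x + 221 = 0
Move constant: x^2 + 30x = -221
Half of 30 is 15, squared is 225
Add 225 to both sides: x^2 + 30x + 225 = 4
(x + 15)^2 = 4
x + 15 = ±2
x = -15 + 2 = -13 or x = -15 - 2 = -17

x = -17, x = -13


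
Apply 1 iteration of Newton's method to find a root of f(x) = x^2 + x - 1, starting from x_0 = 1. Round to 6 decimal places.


Newton's method: x_(n+1) = x_n - f(x_n)/f'(x_n)
f(x) = x^2 + x - 1
f'(x) = 2x + 1

Iteration 1:
  f(1.000000) = 1.000000
  f'(1.000000) = 3.000000
  x_1 = 1.000000 - (1.000000)/(3.000000) = 0.666667

x_1 = 0.666667


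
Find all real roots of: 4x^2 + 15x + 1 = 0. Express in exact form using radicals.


Using the quadratic formula: x = (-b ± sqrt(b^2 - 4ac)) / (2a)
Here a = 4, b = 15, c = 1
Discriminant = b^2 - 4ac = 15^2 - 4(4)(1) = 225 - 16 = 209
Since discriminant = 209 > 0, there are two real roots.
x = (-15 ± sqrt(209)) / 8
Numerically: x ≈ -0.0679 or x ≈ -3.6821

x = (-15 + sqrt(209)) / 8 or x = (-15 - sqrt(209)) / 8


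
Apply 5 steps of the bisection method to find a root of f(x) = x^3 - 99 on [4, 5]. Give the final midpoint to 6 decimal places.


f(x) = x^3 - 99
f(4) = -35 < 0
f(5) = 26 > 0

Step 1: midpoint = (4.000000 + 5.000000)/2 = 4.500000
  f(4.500000) = -7.875000
  f(mid) < 0, so root is in [4.500000, 5.000000]

Step 2: midpoint = (4.500000 + 5.000000)/2 = 4.750000
  f(4.750000) = 8.171875
  f(mid) > 0, so root is in [4.500000, 4.750000]

Step 3: midpoint = (4.500000 + 4.750000)/2 = 4.625000
  f(4.625000) = -0.068359
  f(mid) < 0, so root is in [4.625000, 4.750000]

Step 4: midpoint = (4.625000 + 4.750000)/2 = 4.687500
  f(4.687500) = 3.996826
  f(mid) > 0, so root is in [4.625000, 4.687500]

Step 5: midpoint = (4.625000 + 4.687500)/2 = 4.656250
  f(4.656250) = 1.950592
  f(mid) > 0, so root is in [4.625000, 4.656250]

midpoint = 4.656250


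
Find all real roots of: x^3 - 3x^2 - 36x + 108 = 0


Let p(x) = x^3 - 3x^2 - 36x + 108. By the rational root theorem (leading coefficient 1), any rational root is an integer divisor of 108: try ±1, ±2, ... in turn.
Test x = 1: value = 70 ≠ 0.
Test x = -1: value = 140 ≠ 0.
Test x = 2: value = 32 ≠ 0.
Test x = -2: value = 160 ≠ 0.
Test x = 3: value = 0 ✓, so (x - 3) is a factor.
Synthetic division by (x - 3): bring down 1; 1(3) - 3 = 0; 0(3) - 36 = -36; (-36)(3) + 108 = 0 → quotient x^2 - 36, remainder 0.
Solve the quadratic x^2 - 36 = 0: discriminant = 0^2 - 4(1)(-36) = 0 + 144 = 144.
sqrt(144) = 12, so x = (0 ± 12)/2: x = 6 or x = -6.

x = -6, x = 3, x = 6


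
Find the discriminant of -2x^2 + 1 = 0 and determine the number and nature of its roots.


For ax^2 + bx + c = 0, discriminant D = b^2 - 4ac
Here a = -2, b = 0, c = 1
D = (0)^2 - 4(-2)(1) = 0 + 8 = 8

D = 8 > 0 but not a perfect square
The equation has 2 distinct real irrational roots.

Discriminant = 8, 2 distinct real irrational roots


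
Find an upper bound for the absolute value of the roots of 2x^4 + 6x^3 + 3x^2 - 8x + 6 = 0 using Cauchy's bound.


Cauchy's bound: all roots r satisfy |r| <= 1 + max(|a_i/a_n|) for i = 0,...,n-1
where a_n is the leading coefficient.

Coefficients: [2, 6, 3, -8, 6]
Leading coefficient a_n = 2
Ratios |a_i/a_n|: 3, 3/2, 4, 3
Maximum ratio: 4
Cauchy's bound: |r| <= 1 + 4 = 5

Upper bound = 5


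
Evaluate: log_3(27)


We need the exponent such that 3^? = 27
3^3 = 27
Therefore log_3(27) = 3

3


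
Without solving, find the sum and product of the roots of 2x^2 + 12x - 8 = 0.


By Vieta's formulas for ax^2 + bx + c = 0:
  Sum of roots = -b/a
  Product of roots = c/a

Here a = 2, b = 12, c = -8
Sum = -(12)/2 = -6
Product = -8/2 = -4

Sum = -6, Product = -4


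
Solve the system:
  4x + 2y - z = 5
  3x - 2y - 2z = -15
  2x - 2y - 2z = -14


Using Cramer's rule. Expand each determinant along the first row.
D  = 4*[(-2)*(-2) - (-2)*(-2)] - 2*[3*(-2) - (-2)*2] + (-1)*[3*(-2) - (-2)*2]
  = 4*(0) - 2*(-2) + (-1)*(-2) = 6
Dx = 5*[(-2)*(-2) - (-2)*(-2)] - 2*[(-15)*(-2) - (-2)*(-14)] + (-1)*[(-15)*(-2) - (-2)*(-14)]
  = 5*(0) - 2*(2) + (-1)*(2) = -6
Dy = 4*[(-15)*(-2) - (-2)*(-14)] - 5*[3*(-2) - (-2)*2] + (-1)*[3*(-14) - (-15)*2]
  = 4*(2) - 5*(-2) + (-1)*(-12) = 30
Dz = 4*[(-2)*(-14) - (-15)*(-2)] - 2*[3*(-14) - (-15)*2] + 5*[3*(-2) - (-2)*2]
  = 4*(-2) - 2*(-12) + 5*(-2) = 6
x = Dx/D = -6/6 = -1, y = Dy/D = 30/6 = 5, z = Dz/D = 6/6 = 1
Check eq1: (4)(-1) + (2)(5) + (-1)(1) = 5 = 5 ✓
Check eq2: (3)(-1) + (-2)(5) + (-2)(1) = -15 = -15 ✓
Check eq3: (2)(-1) + (-2)(5) + (-2)(1) = -14 = -14 ✓

x = -1, y = 5, z = 1


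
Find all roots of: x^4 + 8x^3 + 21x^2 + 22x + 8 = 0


Let p(x) = x^4 + 8x^3 + 21x^2 + 22x + 8. By the rational root theorem (leading coefficient 1), any rational root is an integer divisor of 8: try ±1, ±2, ... in turn.
Test x = 1: value = 60 ≠ 0.
Test x = -1: value = 0 ✓, so (x + 1) is a factor.
Synthetic division by (x + 1): bring down 1; 1(-1) + 8 = 7; 7(-1) + 21 = 14; 14(-1) + 22 = 8; 8(-1) + 8 = 0 → quotient x^3 + 7x^2 + 14x + 8, remainder 0.
Continue with the quotient x^3 + 7x^2 + 14x + 8 (candidates must divide 8; re-test x = -1 first in case it repeats).
Test x = -1: value = 0 ✓, so (x + 1) is a factor.
Synthetic division by (x + 1): bring down 1; 1(-1) + 7 = 6; 6(-1) + 14 = 8; 8(-1) + 8 = 0 → quotient x^2 + 6x + 8, remainder 0.
Solve the quadratic x^2 + 6x + 8 = 0: discriminant = 6^2 - 4(1)(8) = 36 - 32 = 4.
sqrt(4) = 2, so x = (-6 ± 2)/2: x = -2 or x = -4.
Collecting all roots found:

x = -4, x = -2, x = -1 (multiplicity 2)


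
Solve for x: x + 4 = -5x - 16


Starting with: x + 4 = -5x - 16
Move all x terms to left: (1 + 5)x = -16 - 4
Simplify: 6x = -20
Divide both sides by 6: x = -10/3

x = -10/3


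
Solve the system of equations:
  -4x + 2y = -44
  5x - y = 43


Using Cramer's rule:
Determinant D = (-4)(-1) - (5)(2) = 4 - 10 = -6
Dx = (-44)(-1) - (43)(2) = 44 - 86 = -42
Dy = (-4)(43) - (5)(-44) = -172 + 220 = 48
x = Dx/D = -42/-6 = 7
y = Dy/D = 48/-6 = -8

x = 7, y = -8


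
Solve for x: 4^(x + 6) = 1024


Express both sides with the same base.
1024 = 4^5
Since the bases match, equate exponents: x + 6 = 5
So x = 5 - (6) = -1

x = -1


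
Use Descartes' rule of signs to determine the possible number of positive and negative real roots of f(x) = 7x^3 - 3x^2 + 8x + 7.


Descartes' rule of signs:

For positive roots, count sign changes in f(x) = 7x^3 - 3x^2 + 8x + 7:
Signs of coefficients: +, -, +, +
Number of sign changes: 2
Possible positive real roots: 2, 0

For negative roots, examine f(-x) = -7x^3 - 3x^2 - 8x + 7:
Signs of coefficients: -, -, -, +
Number of sign changes: 1
Possible negative real roots: 1

Positive roots: 2 or 0; Negative roots: 1


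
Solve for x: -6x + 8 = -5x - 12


Starting with: -6x + 8 = -5x - 12
Move all x terms to left: (-6 + 5)x = -12 - 8
Simplify: -x = -20
Divide both sides by -1: x = 20

x = 20


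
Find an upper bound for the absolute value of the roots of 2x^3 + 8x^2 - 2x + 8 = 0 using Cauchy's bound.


Cauchy's bound: all roots r satisfy |r| <= 1 + max(|a_i/a_n|) for i = 0,...,n-1
where a_n is the leading coefficient.

Coefficients: [2, 8, -2, 8]
Leading coefficient a_n = 2
Ratios |a_i/a_n|: 4, 1, 4
Maximum ratio: 4
Cauchy's bound: |r| <= 1 + 4 = 5

Upper bound = 5


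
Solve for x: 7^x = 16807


Express both sides with the same base.
16807 = 7^5
Since the bases match: x = 5

x = 5


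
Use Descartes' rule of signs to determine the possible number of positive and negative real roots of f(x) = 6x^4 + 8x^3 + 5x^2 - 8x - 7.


Descartes' rule of signs:

For positive roots, count sign changes in f(x) = 6x^4 + 8x^3 + 5x^2 - 8x - 7:
Signs of coefficients: +, +, +, -, -
Number of sign changes: 1
Possible positive real roots: 1

For negative roots, examine f(-x) = 6x^4 - 8x^3 + 5x^2 + 8x - 7:
Signs of coefficients: +, -, +, +, -
Number of sign changes: 3
Possible negative real roots: 3, 1

Positive roots: 1; Negative roots: 3 or 1


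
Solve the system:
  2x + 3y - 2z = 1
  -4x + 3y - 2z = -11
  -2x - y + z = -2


Using Cramer's rule. Expand each determinant along the first row.
D  = 2*[3*1 - (-2)*(-1)] - 3*[(-4)*1 - (-2)*(-2)] + (-2)*[(-4)*(-1) - 3*(-2)]
  = 2*(1) - 3*(-8) + (-2)*(10) = 6
Dx = 1*[3*1 - (-2)*(-1)] - 3*[(-11)*1 - (-2)*(-2)] + (-2)*[(-11)*(-1) - 3*(-2)]
  = 1*(1) - 3*(-15) + (-2)*(17) = 12
Dy = 2*[(-11)*1 - (-2)*(-2)] - 1*[(-4)*1 - (-2)*(-2)] + (-2)*[(-4)*(-2) - (-11)*(-2)]
  = 2*(-15) - 1*(-8) + (-2)*(-14) = 6
Dz = 2*[3*(-2) - (-11)*(-1)] - 3*[(-4)*(-2) - (-11)*(-2)] + 1*[(-4)*(-1) - 3*(-2)]
  = 2*(-17) - 3*(-14) + 1*(10) = 18
x = Dx/D = 12/6 = 2, y = Dy/D = 6/6 = 1, z = Dz/D = 18/6 = 3
Check eq1: (2)(2) + (3)(1) + (-2)(3) = 1 = 1 ✓
Check eq2: (-4)(2) + (3)(1) + (-2)(3) = -11 = -11 ✓
Check eq3: (-2)(2) + (-1)(1) + (1)(3) = -2 = -2 ✓

x = 2, y = 1, z = 3


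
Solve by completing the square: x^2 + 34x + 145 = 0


Start: x^2 + 34x + 145 = 0
Move constant: x^2 + 34x = -145
Half of 34 is 17, squared is 289
Add 289 to both sides: x^2 + 34x + 289 = 144
(x + 17)^2 = 144
x + 17 = ±12
x = -17 + 12 = -5 or x = -17 - 12 = -29

x = -29, x = -5


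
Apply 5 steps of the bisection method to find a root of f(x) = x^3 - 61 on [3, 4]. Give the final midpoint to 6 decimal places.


f(x) = x^3 - 61
f(3) = -34 < 0
f(4) = 3 > 0

Step 1: midpoint = (3.000000 + 4.000000)/2 = 3.500000
  f(3.500000) = -18.125000
  f(mid) < 0, so root is in [3.500000, 4.000000]

Step 2: midpoint = (3.500000 + 4.000000)/2 = 3.750000
  f(3.750000) = -8.265625
  f(mid) < 0, so root is in [3.750000, 4.000000]

Step 3: midpoint = (3.750000 + 4.000000)/2 = 3.875000
  f(3.875000) = -2.814453
  f(mid) < 0, so root is in [3.875000, 4.000000]

Step 4: midpoint = (3.875000 + 4.000000)/2 = 3.937500
  f(3.937500) = 0.046631
  f(mid) > 0, so root is in [3.875000, 3.937500]

Step 5: midpoint = (3.875000 + 3.937500)/2 = 3.906250
  f(3.906250) = -1.395355
  f(mid) < 0, so root is in [3.906250, 3.937500]

midpoint = 3.906250


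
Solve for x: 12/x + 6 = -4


Subtract 6 from both sides: 12/x = -10
Multiply both sides by x: 12 = -10 * x
Divide by -10: x = -6/5

x = -6/5


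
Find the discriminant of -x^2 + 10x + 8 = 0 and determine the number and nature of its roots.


For ax^2 + bx + c = 0, discriminant D = b^2 - 4ac
Here a = -1, b = 10, c = 8
D = (10)^2 - 4(-1)(8) = 100 + 32 = 132

D = 132 > 0 but not a perfect square
The equation has 2 distinct real irrational roots.

Discriminant = 132, 2 distinct real irrational roots


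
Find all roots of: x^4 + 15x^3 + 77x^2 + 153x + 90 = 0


Let p(x) = x^4 + 15x^3 + 77x^2 + 153x + 90. By the rational root theorem (leading coefficient 1), any rational root is an integer divisor of 90: try ±1, ±2, ... in turn.
Test x = 1: value = 336 ≠ 0.
Test x = -1: value = 0 ✓, so (x + 1) is a factor.
Synthetic division by (x + 1): bring down 1; 1(-1) + 15 = 14; 14(-1) + 77 = 63; 63(-1) + 153 = 90; 90(-1) + 90 = 0 → quotient x^3 + 14x^2 + 63x + 90, remainder 0.
Continue with the quotient x^3 + 14x^2 + 63x + 90 (candidates must divide 90; re-test x = -1 first in case it repeats).
Test x = -1: value = 40 ≠ 0.
Test x = 2: value = 280 ≠ 0.
Test x = -2: value = 12 ≠ 0.
Test x = 3: value = 432 ≠ 0.
Test x = -3: value = 0 ✓, so (x + 3) is a factor.
Synthetic division by (x + 3): bring down 1; 1(-3) + 14 = 11; 11(-3) + 63 = 30; 30(-3) + 90 = 0 → quotient x^2 + 11x + 30, remainder 0.
Solve the quadratic x^2 + 11x + 30 = 0: discriminant = 11^2 - 4(1)(30) = 121 - 120 = 1.
sqrt(1) = 1, so x = (-11 ± 1)/2: x = -5 or x = -6.
Collecting all roots found:

x = -6, x = -5, x = -3, x = -1


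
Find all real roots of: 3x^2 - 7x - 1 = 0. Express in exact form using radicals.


Using the quadratic formula: x = (-b ± sqrt(b^2 - 4ac)) / (2a)
Here a = 3, b = -7, c = -1
Discriminant = b^2 - 4ac = (-7)^2 - 4(3)(-1) = 49 + 12 = 61
Since discriminant = 61 > 0, there are two real roots.
x = (7 ± sqrt(61)) / 6
Numerically: x ≈ 2.4684 or x ≈ -0.1350

x = (7 + sqrt(61)) / 6 or x = (7 - sqrt(61)) / 6


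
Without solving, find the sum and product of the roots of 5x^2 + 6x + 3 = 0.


By Vieta's formulas for ax^2 + bx + c = 0:
  Sum of roots = -b/a
  Product of roots = c/a

Here a = 5, b = 6, c = 3
Sum = -(6)/5 = -6/5
Product = 3/5 = 3/5

Sum = -6/5, Product = 3/5


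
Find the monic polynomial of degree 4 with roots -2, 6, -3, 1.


A monic polynomial with roots -2, 6, -3, 1 is:
p(x) = (x + 2)(x - 6)(x + 3)(x - 1)
After multiplying by (x + 2): x + 2
After multiplying by (x - 6): x^2 - 4x - 12
After multiplying by (x + 3): x^3 - x^2 - 24x - 36
After multiplying by (x - 1): x^4 - 2x^3 - 23x^2 - 12x + 36

x^4 - 2x^3 - 23x^2 - 12x + 36


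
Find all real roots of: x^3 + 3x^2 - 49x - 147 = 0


Let p(x) = x^3 + 3x^2 - 49x - 147. By the rational root theorem (leading coefficient 1), any rational root is an integer divisor of 147: try ±1, ±2, ... in turn.
Test x = 1: value = -192 ≠ 0.
Test x = -1: value = -96 ≠ 0.
Test x = 3: value = -240 ≠ 0.
Test x = -3: value = 0 ✓, so (x + 3) is a factor.
Synthetic division by (x + 3): bring down 1; 1(-3) + 3 = 0; 0(-3) - 49 = -49; (-49)(-3) - 147 = 0 → quotient x^2 - 49, remainder 0.
Solve the quadratic x^2 - 49 = 0: discriminant = 0^2 - 4(1)(-49) = 0 + 196 = 196.
sqrt(196) = 14, so x = (0 ± 14)/2: x = 7 or x = -7.

x = -7, x = -3, x = 7


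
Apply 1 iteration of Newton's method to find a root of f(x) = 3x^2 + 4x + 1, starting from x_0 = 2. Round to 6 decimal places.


Newton's method: x_(n+1) = x_n - f(x_n)/f'(x_n)
f(x) = 3x^2 + 4x + 1
f'(x) = 6x + 4

Iteration 1:
  f(2.000000) = 21.000000
  f'(2.000000) = 16.000000
  x_1 = 2.000000 - (21.000000)/(16.000000) = 0.687500

x_1 = 0.687500


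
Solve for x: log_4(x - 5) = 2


Convert to exponential form: x - 5 = 4^2 = 16
x = 16 + 5 = 21
Check: log_4(21 - 5) = log_4(16) = log_4(16) = 2 ✓

x = 21


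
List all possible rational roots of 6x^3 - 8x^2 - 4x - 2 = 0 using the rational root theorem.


Rational root theorem: possible roots are ±p/q where:
  p divides the constant term (-2): p ∈ {1, 2}
  q divides the leading coefficient (6): q ∈ {1, 2, 3, 6}

All possible rational roots: -2, -1, -2/3, -1/2, -1/3, -1/6, 1/6, 1/3, 1/2, 2/3, 1, 2

-2, -1, -2/3, -1/2, -1/3, -1/6, 1/6, 1/3, 1/2, 2/3, 1, 2


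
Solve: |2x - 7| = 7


An absolute value equation |expr| = 7 gives two cases:
Case 1: 2x - 7 = 7
  2x = 14, so x = 7
Case 2: 2x - 7 = -7
  2x = 0, so x = 0

x = 0, x = 7


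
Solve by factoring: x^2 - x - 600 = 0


We need two numbers that multiply to -600 and add to -1.
Those numbers are -25 and 24 (since (-25) * 24 = -600 and (-25) + 24 = -1).
So x^2 - x - 600 = (x - 25)(x + 24) = 0
Setting each factor to zero: x = 25 or x = -24

x = -24, x = 25


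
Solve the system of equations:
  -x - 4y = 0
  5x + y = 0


Using Cramer's rule:
Determinant D = (-1)(1) - (5)(-4) = -1 + 20 = 19
Dx = (0)(1) - (0)(-4) = 0 - 0 = 0
Dy = (-1)(0) - (5)(0) = 0 - 0 = 0
x = Dx/D = 0/19 = 0
y = Dy/D = 0/19 = 0

x = 0, y = 0


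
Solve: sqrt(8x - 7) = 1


Square both sides: 8x - 7 = 1^2 = 1
8x = 1 + 7 = 8
x = 1
Check: sqrt(8*1 - 7) = sqrt(1) = 1 ✓

x = 1


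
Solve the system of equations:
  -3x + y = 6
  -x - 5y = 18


Using Cramer's rule:
Determinant D = (-3)(-5) - (-1)(1) = 15 + 1 = 16
Dx = (6)(-5) - (18)(1) = -30 - 18 = -48
Dy = (-3)(18) - (-1)(6) = -54 + 6 = -48
x = Dx/D = -48/16 = -3
y = Dy/D = -48/16 = -3

x = -3, y = -3


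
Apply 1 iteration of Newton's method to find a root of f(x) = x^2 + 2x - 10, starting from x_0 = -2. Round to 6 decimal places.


Newton's method: x_(n+1) = x_n - f(x_n)/f'(x_n)
f(x) = x^2 + 2x - 10
f'(x) = 2x + 2

Iteration 1:
  f(-2.000000) = -10.000000
  f'(-2.000000) = -2.000000
  x_1 = -2.000000 - (-10.000000)/(-2.000000) = -7.000000

x_1 = -7.000000


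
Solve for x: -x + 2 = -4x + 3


Starting with: -x + 2 = -4x + 3
Move all x terms to left: (-1 + 4)x = 3 - 2
Simplify: 3x = 1
Divide both sides by 3: x = 1/3

x = 1/3


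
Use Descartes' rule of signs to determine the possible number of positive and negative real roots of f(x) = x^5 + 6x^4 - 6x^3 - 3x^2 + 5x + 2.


Descartes' rule of signs:

For positive roots, count sign changes in f(x) = x^5 + 6x^4 - 6x^3 - 3x^2 + 5x + 2:
Signs of coefficients: +, +, -, -, +, +
Number of sign changes: 2
Possible positive real roots: 2, 0

For negative roots, examine f(-x) = -x^5 + 6x^4 + 6x^3 - 3x^2 - 5x + 2:
Signs of coefficients: -, +, +, -, -, +
Number of sign changes: 3
Possible negative real roots: 3, 1

Positive roots: 2 or 0; Negative roots: 3 or 1


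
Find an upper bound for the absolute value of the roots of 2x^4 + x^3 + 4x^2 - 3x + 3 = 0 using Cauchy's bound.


Cauchy's bound: all roots r satisfy |r| <= 1 + max(|a_i/a_n|) for i = 0,...,n-1
where a_n is the leading coefficient.

Coefficients: [2, 1, 4, -3, 3]
Leading coefficient a_n = 2
Ratios |a_i/a_n|: 1/2, 2, 3/2, 3/2
Maximum ratio: 2
Cauchy's bound: |r| <= 1 + 2 = 3

Upper bound = 3


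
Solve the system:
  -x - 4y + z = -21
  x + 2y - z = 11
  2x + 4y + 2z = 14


Using Cramer's rule. Expand each determinant along the first row.
D  = (-1)*[2*2 - (-1)*4] - (-4)*[1*2 - (-1)*2] + 1*[1*4 - 2*2]
  = (-1)*(8) - (-4)*(4) + 1*(0) = 8
Dx = (-21)*[2*2 - (-1)*4] - (-4)*[11*2 - (-1)*14] + 1*[11*4 - 2*14]
  = (-21)*(8) - (-4)*(36) + 1*(16) = -8
Dy = (-1)*[11*2 - (-1)*14] - (-21)*[1*2 - (-1)*2] + 1*[1*14 - 11*2]
  = (-1)*(36) - (-21)*(4) + 1*(-8) = 40
Dz = (-1)*[2*14 - 11*4] - (-4)*[1*14 - 11*2] + (-21)*[1*4 - 2*2]
  = (-1)*(-16) - (-4)*(-8) + (-21)*(0) = -16
x = Dx/D = -8/8 = -1, y = Dy/D = 40/8 = 5, z = Dz/D = -16/8 = -2
Check eq1: (-1)(-1) + (-4)(5) + (1)(-2) = -21 = -21 ✓
Check eq2: (1)(-1) + (2)(5) + (-1)(-2) = 11 = 11 ✓
Check eq3: (2)(-1) + (4)(5) + (2)(-2) = 14 = 14 ✓

x = -1, y = 5, z = -2


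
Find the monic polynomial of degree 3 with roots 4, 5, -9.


A monic polynomial with roots 4, 5, -9 is:
p(x) = (x - 4)(x - 5)(x + 9)
After multiplying by (x - 4): x - 4
After multiplying by (x - 5): x^2 - 9x + 20
After multiplying by (x + 9): x^3 - 61x + 180

x^3 - 61x + 180


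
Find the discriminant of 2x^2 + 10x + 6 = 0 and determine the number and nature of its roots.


For ax^2 + bx + c = 0, discriminant D = b^2 - 4ac
Here a = 2, b = 10, c = 6
D = (10)^2 - 4(2)(6) = 100 - 48 = 52

D = 52 > 0 but not a perfect square
The equation has 2 distinct real irrational roots.

Discriminant = 52, 2 distinct real irrational roots


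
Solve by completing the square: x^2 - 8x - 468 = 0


Start: x^2 - 8x - 468 = 0
Move constant: x^2 - 8x = 468
Half of -8 is -4, squared is 16
Add 16 to both sides: x^2 - 8x + 16 = 484
(x - 4)^2 = 484
x - 4 = ±22
x = 4 + 22 = 26 or x = 4 - 22 = -18

x = -18, x = 26


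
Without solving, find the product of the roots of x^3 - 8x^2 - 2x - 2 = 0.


By Vieta's formulas for x^3 + bx^2 + cx + d = 0:
  r1 + r2 + r3 = -b/a = 8
  r1*r2 + r1*r3 + r2*r3 = c/a = -2
  r1*r2*r3 = -d/a = 2


Product = 2


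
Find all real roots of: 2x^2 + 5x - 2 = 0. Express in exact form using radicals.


Using the quadratic formula: x = (-b ± sqrt(b^2 - 4ac)) / (2a)
Here a = 2, b = 5, c = -2
Discriminant = b^2 - 4ac = 5^2 - 4(2)(-2) = 25 + 16 = 41
Since discriminant = 41 > 0, there are two real roots.
x = (-5 ± sqrt(41)) / 4
Numerically: x ≈ 0.3508 or x ≈ -2.8508

x = (-5 + sqrt(41)) / 4 or x = (-5 - sqrt(41)) / 4


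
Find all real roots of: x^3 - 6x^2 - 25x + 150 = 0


Let p(x) = x^3 - 6x^2 - 25x + 150. By the rational root theorem (leading coefficient 1), any rational root is an integer divisor of 150: try ±1, ±2, ... in turn.
Test x = 1: value = 120 ≠ 0.
Test x = -1: value = 168 ≠ 0.
Test x = 2: value = 84 ≠ 0.
Test x = -2: value = 168 ≠ 0.
Test x = 3: value = 48 ≠ 0.
Test x = -3: value = 144 ≠ 0.
Test x = 5: value = 0 ✓, so (x - 5) is a factor.
Synthetic division by (x - 5): bring down 1; 1(5) - 6 = -1; (-1)(5) - 25 = -30; (-30)(5) + 150 = 0 → quotient x^2 - x - 30, remainder 0.
Solve the quadratic x^2 - x - 30 = 0: discriminant = (-1)^2 - 4(1)(-30) = 1 + 120 = 121.
sqrt(121) = 11, so x = (1 ± 11)/2: x = 6 or x = -5.

x = -5, x = 5, x = 6


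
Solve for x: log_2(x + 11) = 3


Convert to exponential form: x + 11 = 2^3 = 8
x = 8 - 11 = -3
Check: log_2(-3 + 11) = log_2(8) = log_2(8) = 3 ✓

x = -3


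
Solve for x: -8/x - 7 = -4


Subtract -7 from both sides: -8/x = 3
Multiply both sides by x: -8 = 3 * x
Divide by 3: x = -8/3

x = -8/3


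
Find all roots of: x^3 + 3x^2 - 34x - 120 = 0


Let p(x) = x^3 + 3x^2 - 34x - 120. By the rational root theorem (leading coefficient 1), any rational root is an integer divisor of 120: try ±1, ±2, ... in turn.
Test x = 1: value = -150 ≠ 0.
Test x = -1: value = -84 ≠ 0.
Test x = 2: value = -168 ≠ 0.
Test x = -2: value = -48 ≠ 0.
Test x = 3: value = -168 ≠ 0.
Test x = -3: value = -18 ≠ 0.
Test x = 4: value = -144 ≠ 0.
Test x = -4: value = 0 ✓, so (x + 4) is a factor.
Synthetic division by (x + 4): bring down 1; 1(-4) + 3 = -1; (-1)(-4) - 34 = -30; (-30)(-4) - 120 = 0 → quotient x^2 - x - 30, remainder 0.
Solve the quadratic x^2 - x - 30 = 0: discriminant = (-1)^2 - 4(1)(-30) = 1 + 120 = 121.
sqrt(121) = 11, so x = (1 ± 11)/2: x = 6 or x = -5.
Collecting all roots found:

x = -5, x = -4, x = 6


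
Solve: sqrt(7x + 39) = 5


Square both sides: 7x + 39 = 5^2 = 25
7x = 25 - 39 = -14
x = -2
Check: sqrt(7*(-2) + 39) = sqrt(25) = 5 ✓

x = -2


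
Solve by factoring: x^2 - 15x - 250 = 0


We need two numbers that multiply to -250 and add to -15.
Those numbers are -25 and 10 (since (-25) * 10 = -250 and (-25) + 10 = -15).
So x^2 - 15x - 250 = (x - 25)(x + 10) = 0
Setting each factor to zero: x = 25 or x = -10

x = -10, x = 25


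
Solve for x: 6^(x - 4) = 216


Express both sides with the same base.
216 = 6^3
Since the bases match, equate exponents: x - 4 = 3
So x = 3 - (-4) = 7

x = 7


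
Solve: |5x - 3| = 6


An absolute value equation |expr| = 6 gives two cases:
Case 1: 5x - 3 = 6
  5x = 9, so x = 9/5
Case 2: 5x - 3 = -6
  5x = -3, so x = -3/5

x = -3/5, x = 9/5


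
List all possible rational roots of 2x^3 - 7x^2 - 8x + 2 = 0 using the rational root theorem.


Rational root theorem: possible roots are ±p/q where:
  p divides the constant term (2): p ∈ {1, 2}
  q divides the leading coefficient (2): q ∈ {1, 2}

All possible rational roots: -2, -1, -1/2, 1/2, 1, 2

-2, -1, -1/2, 1/2, 1, 2


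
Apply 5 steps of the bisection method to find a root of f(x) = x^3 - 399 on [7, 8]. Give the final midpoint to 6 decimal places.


f(x) = x^3 - 399
f(7) = -56 < 0
f(8) = 113 > 0

Step 1: midpoint = (7.000000 + 8.000000)/2 = 7.500000
  f(7.500000) = 22.875000
  f(mid) > 0, so root is in [7.000000, 7.500000]

Step 2: midpoint = (7.000000 + 7.500000)/2 = 7.250000
  f(7.250000) = -17.921875
  f(mid) < 0, so root is in [7.250000, 7.500000]

Step 3: midpoint = (7.250000 + 7.500000)/2 = 7.375000
  f(7.375000) = 2.130859
  f(mid) > 0, so root is in [7.250000, 7.375000]

Step 4: midpoint = (7.250000 + 7.375000)/2 = 7.312500
  f(7.312500) = -7.981201
  f(mid) < 0, so root is in [7.312500, 7.375000]

Step 5: midpoint = (7.312500 + 7.375000)/2 = 7.343750
  f(7.343750) = -2.946686
  f(mid) < 0, so root is in [7.343750, 7.375000]

midpoint = 7.343750


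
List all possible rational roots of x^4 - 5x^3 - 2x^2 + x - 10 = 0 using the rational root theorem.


Rational root theorem: possible roots are ±p/q where:
  p divides the constant term (-10): p ∈ {1, 2, 5, 10}
  q divides the leading coefficient (1): q ∈ {1}

All possible rational roots: -10, -5, -2, -1, 1, 2, 5, 10

-10, -5, -2, -1, 1, 2, 5, 10


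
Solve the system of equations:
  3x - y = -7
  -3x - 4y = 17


Using Cramer's rule:
Determinant D = (3)(-4) - (-3)(-1) = -12 - 3 = -15
Dx = (-7)(-4) - (17)(-1) = 28 + 17 = 45
Dy = (3)(17) - (-3)(-7) = 51 - 21 = 30
x = Dx/D = 45/-15 = -3
y = Dy/D = 30/-15 = -2

x = -3, y = -2


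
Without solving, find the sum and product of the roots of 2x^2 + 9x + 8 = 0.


By Vieta's formulas for ax^2 + bx + c = 0:
  Sum of roots = -b/a
  Product of roots = c/a

Here a = 2, b = 9, c = 8
Sum = -(9)/2 = -9/2
Product = 8/2 = 4

Sum = -9/2, Product = 4


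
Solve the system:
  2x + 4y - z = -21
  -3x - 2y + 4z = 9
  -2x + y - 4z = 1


Using Cramer's rule. Expand each determinant along the first row.
D  = 2*[(-2)*(-4) - 4*1] - 4*[(-3)*(-4) - 4*(-2)] + (-1)*[(-3)*1 - (-2)*(-2)]
  = 2*(4) - 4*(20) + (-1)*(-7) = -65
Dx = (-21)*[(-2)*(-4) - 4*1] - 4*[9*(-4) - 4*1] + (-1)*[9*1 - (-2)*1]
  = (-21)*(4) - 4*(-40) + (-1)*(11) = 65
Dy = 2*[9*(-4) - 4*1] - (-21)*[(-3)*(-4) - 4*(-2)] + (-1)*[(-3)*1 - 9*(-2)]
  = 2*(-40) - (-21)*(20) + (-1)*(15) = 325
Dz = 2*[(-2)*1 - 9*1] - 4*[(-3)*1 - 9*(-2)] + (-21)*[(-3)*1 - (-2)*(-2)]
  = 2*(-11) - 4*(15) + (-21)*(-7) = 65
x = Dx/D = 65/-65 = -1, y = Dy/D = 325/-65 = -5, z = Dz/D = 65/-65 = -1
Check eq1: (2)(-1) + (4)(-5) + (-1)(-1) = -21 = -21 ✓
Check eq2: (-3)(-1) + (-2)(-5) + (4)(-1) = 9 = 9 ✓
Check eq3: (-2)(-1) + (1)(-5) + (-4)(-1) = 1 = 1 ✓

x = -1, y = -5, z = -1


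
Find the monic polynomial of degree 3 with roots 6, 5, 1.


A monic polynomial with roots 6, 5, 1 is:
p(x) = (x - 6)(x - 5)(x - 1)
After multiplying by (x - 6): x - 6
After multiplying by (x - 5): x^2 - 11x + 30
After multiplying by (x - 1): x^3 - 12x^2 + 41x - 30

x^3 - 12x^2 + 41x - 30
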